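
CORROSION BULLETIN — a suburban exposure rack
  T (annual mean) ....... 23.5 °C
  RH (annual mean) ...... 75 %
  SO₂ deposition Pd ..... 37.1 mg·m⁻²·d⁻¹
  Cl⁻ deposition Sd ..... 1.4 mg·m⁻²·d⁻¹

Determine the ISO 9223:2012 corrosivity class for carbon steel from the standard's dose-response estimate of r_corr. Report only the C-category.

carbon steel: f(T) = -0.054·(T−10) [T>10 °C] = -0.7290
  Pd branch = 1.77·Pd^0.52·e^(0.02·RH+f) = 25.05 μm/a
  Sd branch = 0.102·Sd^0.62·e^(0.033·RH+0.04·T) = 3.822 μm/a
  sum: 25.05 + 3.822 → r_corr = 28.88 μm/a
Category bounds: 25…50 μm/a bracket r_corr ⇒ C3

C3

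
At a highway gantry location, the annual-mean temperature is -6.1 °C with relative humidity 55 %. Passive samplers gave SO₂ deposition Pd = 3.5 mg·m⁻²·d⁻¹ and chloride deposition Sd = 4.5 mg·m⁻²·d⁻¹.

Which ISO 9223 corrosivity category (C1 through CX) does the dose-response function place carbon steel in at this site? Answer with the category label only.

carbon steel: f(T) = +0.150·(T−10) [T≤10 °C] = -2.4150
  Pd branch = 1.77·Pd^0.52·e^(0.02·RH+f) = 0.9116 μm/a
  Sd branch = 0.102·Sd^0.62·e^(0.033·RH+0.04·T) = 1.247 μm/a
  r_corr = 0.9116 + 1.247 = 2.159 μm/a
2.16 μm/a falls in (1.3, 25] for carbon steel → category C2

C2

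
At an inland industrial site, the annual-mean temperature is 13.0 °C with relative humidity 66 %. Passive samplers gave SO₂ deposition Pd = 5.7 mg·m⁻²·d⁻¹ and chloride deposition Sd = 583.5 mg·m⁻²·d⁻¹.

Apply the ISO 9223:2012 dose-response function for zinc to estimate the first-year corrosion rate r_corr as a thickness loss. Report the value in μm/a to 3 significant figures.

r_corr = 3.85 μm/a

zinc: temperature factor f = -0.071·(3.0) = -0.2130
  SO₂ term: 0.0129·5.7^0.44·exp(0.046·66-0.2130) = 0.4669
  Sd branch = 0.0175·Sd^0.57·e^(0.008·RH+0.085·T) = 3.38 μm/a
  sum: 0.4669 + 3.38 → r_corr = 3.847 μm/a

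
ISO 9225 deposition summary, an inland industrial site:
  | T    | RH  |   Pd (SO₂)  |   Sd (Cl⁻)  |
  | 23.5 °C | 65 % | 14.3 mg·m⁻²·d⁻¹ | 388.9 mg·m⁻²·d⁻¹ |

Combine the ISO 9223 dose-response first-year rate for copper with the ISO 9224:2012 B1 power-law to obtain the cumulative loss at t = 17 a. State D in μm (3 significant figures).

copper: f(T) = -0.080·(T−10) [T>10 °C] = -1.0800
  Pd branch = 0.0053·Pd^0.26·e^(0.059·RH+f) = 0.1664 μm/a
  Cl⁻ term: 0.01025·388.9^0.27·exp(0.036·65+0.049·23.5) = 1.684
  r_corr = 0.1664 + 1.684 = 1.85 μm/a
ISO 9224: D(t) = r_corr · t^b with b = 0.667 (copper, B1)
  D(17) = 1.85 × 17^0.667 = 1.85 × 6.618 = 12.24 μm

D(17) = 12.2 μm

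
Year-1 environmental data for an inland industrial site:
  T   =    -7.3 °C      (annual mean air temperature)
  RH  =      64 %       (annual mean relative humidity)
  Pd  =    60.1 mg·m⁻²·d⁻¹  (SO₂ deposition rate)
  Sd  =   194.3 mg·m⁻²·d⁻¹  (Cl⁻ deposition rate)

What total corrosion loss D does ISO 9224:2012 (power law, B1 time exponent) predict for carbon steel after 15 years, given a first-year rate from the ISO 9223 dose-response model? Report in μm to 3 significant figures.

carbon steel: f(T) = +0.150·(T−10) [T≤10 °C] = -2.5950
  SO₂ term: 1.77·60.1^0.52·exp(0.02·64-2.5950) = 3.998
  Sd branch = 0.102·Sd^0.62·e^(0.033·RH+0.04·T) = 16.51 μm/a
  sum: 3.998 + 16.51 → r_corr = 20.51 μm/a
Power-law: D(15) = r_corr · 15^0.523
  D(15) = 20.51 × 15^0.523 = 20.51 × 4.122 = 84.55 μm

D(15) = 84.6 μm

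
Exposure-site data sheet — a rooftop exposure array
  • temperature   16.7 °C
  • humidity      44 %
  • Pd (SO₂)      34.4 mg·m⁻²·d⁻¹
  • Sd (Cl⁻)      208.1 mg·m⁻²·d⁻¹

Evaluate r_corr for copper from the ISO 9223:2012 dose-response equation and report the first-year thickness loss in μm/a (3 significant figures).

r_corr = 0.583 μm/a

copper: temperature factor f = -0.080·(6.7) = -0.5360
  Pd branch = 0.0053·Pd^0.26·e^(0.059·RH+f) = 0.1043 μm/a
  Cl⁻ term: 0.01025·208.1^0.27·exp(0.036·44+0.049·16.7) = 0.4786
  r_corr = 0.1043 + 0.4786 = 0.5829 μm/a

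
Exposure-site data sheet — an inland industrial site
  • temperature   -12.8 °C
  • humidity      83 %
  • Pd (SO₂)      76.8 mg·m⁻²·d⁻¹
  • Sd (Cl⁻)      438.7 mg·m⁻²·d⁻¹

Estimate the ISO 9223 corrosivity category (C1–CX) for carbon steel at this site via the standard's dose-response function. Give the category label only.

carbon steel: f(T) = +0.150·(T−10) [T≤10 °C] = -3.4200
  Pd branch = 1.77·Pd^0.52·e^(0.02·RH+f) = 2.911 μm/a
  Sd branch = 0.102·Sd^0.62·e^(0.033·RH+0.04·T) = 41.11 μm/a
  sum: 2.911 + 41.11 → r_corr = 44.02 μm/a
Category bounds: 25…50 μm/a bracket r_corr ⇒ C3

C3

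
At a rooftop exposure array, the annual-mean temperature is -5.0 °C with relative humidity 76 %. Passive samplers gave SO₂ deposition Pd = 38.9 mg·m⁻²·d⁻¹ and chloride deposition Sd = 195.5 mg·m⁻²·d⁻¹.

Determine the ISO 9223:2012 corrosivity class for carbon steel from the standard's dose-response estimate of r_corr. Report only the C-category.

carbon steel: temperature factor f = +0.150·(-15.0) = -2.2500
  SO₂ term: 1.77·38.9^0.52·exp(0.02·76-2.2500) = 5.724
  Sd branch = 0.102·Sd^0.62·e^(0.033·RH+0.04·T) = 27.01 μm/a
  r_corr = 5.724 + 27.01 = 32.73 μm/a
Category bounds: 25…50 μm/a bracket r_corr ⇒ C3

C3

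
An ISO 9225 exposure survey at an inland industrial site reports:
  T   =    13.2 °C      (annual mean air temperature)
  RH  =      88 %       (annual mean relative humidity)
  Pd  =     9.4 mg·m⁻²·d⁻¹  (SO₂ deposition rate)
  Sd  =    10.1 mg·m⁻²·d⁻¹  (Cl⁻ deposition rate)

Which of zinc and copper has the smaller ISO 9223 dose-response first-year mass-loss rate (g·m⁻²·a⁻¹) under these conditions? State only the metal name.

zinc

zinc: temperature factor f = -0.071·(3.2) = -0.2272
  Pd branch = 0.0129·Pd^0.44·e^(0.046·RH+f) = 1.578 μm/a
  Sd branch = 0.0175·Sd^0.57·e^(0.008·RH+0.085·T) = 0.406 μm/a
  r_corr = 1.578 + 0.406 = 1.984 μm/a
  mass loss = 1.984 μm/a × 7.14 g/cm³ = 14.17 g·m⁻²·a⁻¹
copper: temperature factor f = -0.080·(3.2) = -0.2560
  SO₂ term: 0.0053·9.4^0.26·exp(0.059·88-0.2560) = 1.321
  Cl⁻ term: 0.01025·10.1^0.27·exp(0.036·88+0.049·13.2) = 0.8682
  sum: 1.321 + 0.8682 → r_corr = 2.189 μm/a
  mass loss = 2.189 μm/a × 8.96 g/cm³ = 19.62 g·m⁻²·a⁻¹
Ordering by g·m⁻²·a⁻¹: copper (19.6) > zinc (14.2)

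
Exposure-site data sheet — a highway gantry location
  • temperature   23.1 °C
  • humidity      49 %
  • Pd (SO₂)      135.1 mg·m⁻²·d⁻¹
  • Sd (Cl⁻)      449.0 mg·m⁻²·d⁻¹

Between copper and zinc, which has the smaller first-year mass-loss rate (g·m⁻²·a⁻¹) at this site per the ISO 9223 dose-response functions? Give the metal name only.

copper

copper: temperature factor f = -0.080·(13.1) = -1.0480
  SO₂ term: 0.0053·135.1^0.26·exp(0.059·49-1.0480) = 0.1199
  Cl⁻ term: 0.01025·449.0^0.27·exp(0.036·49+0.049·23.1) = 0.9649
  r_corr = 0.1199 + 0.9649 = 1.085 μm/a
  mass loss = 1.085 μm/a × 8.96 g/cm³ = 9.72 g·m⁻²·a⁻¹
zinc: T>10 °C ⇒ hinge -0.071·(23.1−10) = -0.9301
  SO₂ term: 0.0129·135.1^0.44·exp(0.046·49-0.9301) = 0.4198
  Cl⁻ term: 0.0175·449.0^0.57·exp(0.008·49+0.085·23.1) = 5.995
  sum: 0.4198 + 5.995 → r_corr = 6.415 μm/a
  mass loss = 6.415 μm/a × 7.14 g/cm³ = 45.8 g·m⁻²·a⁻¹
Ordering by g·m⁻²·a⁻¹: zinc (45.8) > copper (9.72)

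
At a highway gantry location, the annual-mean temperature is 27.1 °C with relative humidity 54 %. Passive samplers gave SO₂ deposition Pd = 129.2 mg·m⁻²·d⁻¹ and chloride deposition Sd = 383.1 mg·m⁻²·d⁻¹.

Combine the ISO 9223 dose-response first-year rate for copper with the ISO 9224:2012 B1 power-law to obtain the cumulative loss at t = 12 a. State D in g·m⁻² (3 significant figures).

copper: T>10 °C ⇒ hinge -0.080·(27.1−10) = -1.3680
  sulphur-dioxide contribution → 0.1155 μm/a
  chloride contribution → 1.346 μm/a
  ⇒ r_corr(copper) = 1.462 μm/a
ISO 9224: D(t) = r_corr · t^b with b = 0.667 (copper, B1)
  D(12) = 1.462 × 12^0.667 = 1.462 × 5.246 = 7.669 μm
  Mass loss = 7.669 μm × 8.96 g/cm³ = 68.72 g·m⁻²

D(12) = 68.7 g·m⁻²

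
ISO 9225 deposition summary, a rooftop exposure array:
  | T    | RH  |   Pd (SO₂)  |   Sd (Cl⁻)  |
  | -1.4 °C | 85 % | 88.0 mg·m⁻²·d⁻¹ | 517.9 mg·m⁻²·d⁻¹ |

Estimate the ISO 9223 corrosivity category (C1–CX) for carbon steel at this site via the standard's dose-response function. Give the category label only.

carbon steel: f(T) = +0.150·(T−10) [T≤10 °C] = -1.7100
  sulphur-dioxide contribution → 17.98 μm/a
  chloride contribution → 76.79 μm/a
  total first-year rate 94.77 μm/a
Category bounds: 80…200 μm/a bracket r_corr ⇒ C5

C5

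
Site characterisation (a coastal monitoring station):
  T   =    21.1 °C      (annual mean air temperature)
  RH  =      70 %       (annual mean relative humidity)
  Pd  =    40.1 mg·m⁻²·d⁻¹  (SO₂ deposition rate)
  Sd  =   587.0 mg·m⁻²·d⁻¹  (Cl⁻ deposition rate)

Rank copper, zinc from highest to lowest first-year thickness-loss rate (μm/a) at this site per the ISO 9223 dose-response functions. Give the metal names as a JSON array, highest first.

["zinc", "copper"]

copper: temperature factor f = -0.080·(11.1) = -0.8880
  SO₂ term: 0.0053·40.1^0.26·exp(0.059·70-0.8880) = 0.3541
  Sd branch = 0.01025·Sd^0.27·e^(0.036·RH+0.049·T) = 2.003 μm/a
  sum: 0.3541 + 2.003 → r_corr = 2.357 μm/a
zinc: T>10 °C ⇒ hinge -0.071·(21.1−10) = -0.7881
  Pd branch = 0.0129·Pd^0.44·e^(0.046·RH+f) = 0.745 μm/a
  Cl⁻ term: 0.0175·587.0^0.57·exp(0.008·70+0.085·21.1) = 6.971
  r_corr = 0.745 + 6.971 = 7.716 μm/a
Ordering by μm/a: zinc (7.72) > copper (2.36)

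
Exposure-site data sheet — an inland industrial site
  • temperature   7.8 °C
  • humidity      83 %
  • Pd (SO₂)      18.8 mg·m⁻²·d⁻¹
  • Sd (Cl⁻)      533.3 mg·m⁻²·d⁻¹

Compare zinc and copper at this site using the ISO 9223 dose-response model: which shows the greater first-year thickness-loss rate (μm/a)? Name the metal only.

zinc: f(T) = +0.038·(T−10) [T≤10 °C] = -0.0836
  sulphur-dioxide contribution → 1.964 μm/a
  chloride contribution → 2.364 μm/a
  total first-year rate 4.328 μm/a
copper: temperature factor f = +0.126·(-2.2) = -0.2772
  sulphur-dioxide contribution → 1.153 μm/a
  chloride contribution → 1.624 μm/a
  total first-year rate 2.778 μm/a
Ordering by μm/a: zinc (4.33) > copper (2.78)

zinc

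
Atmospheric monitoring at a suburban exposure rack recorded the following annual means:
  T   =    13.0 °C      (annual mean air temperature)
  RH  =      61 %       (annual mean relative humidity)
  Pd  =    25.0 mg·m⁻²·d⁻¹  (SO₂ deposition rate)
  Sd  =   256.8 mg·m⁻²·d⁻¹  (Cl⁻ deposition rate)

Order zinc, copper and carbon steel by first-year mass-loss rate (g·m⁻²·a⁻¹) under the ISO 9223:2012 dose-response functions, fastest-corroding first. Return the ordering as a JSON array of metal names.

["carbon steel", "zinc", "copper"]

zinc: f(T) = -0.071·(T−10) [T>10 °C] = -0.2130
  SO₂ term: 0.0129·25.0^0.44·exp(0.046·61-0.2130) = 0.7109
  Sd branch = 0.0175·Sd^0.57·e^(0.008·RH+0.085·T) = 2.034 μm/a
  r_corr = 0.7109 + 2.034 = 2.745 μm/a
  mass loss = 2.745 μm/a × 7.14 g/cm³ = 19.6 g·m⁻²·a⁻¹
copper: T>10 °C ⇒ hinge -0.080·(13.0−10) = -0.2400
  SO₂ term: 0.0053·25.0^0.26·exp(0.059·61-0.2400) = 0.352
  Sd branch = 0.01025·Sd^0.27·e^(0.036·RH+0.049·T) = 0.7792 μm/a
  r_corr = 0.352 + 0.7792 = 1.131 μm/a
  mass loss = 1.131 μm/a × 8.96 g/cm³ = 10.14 g·m⁻²·a⁻¹
carbon steel: T>10 °C ⇒ hinge -0.054·(13.0−10) = -0.1620
  Pd branch = 1.77·Pd^0.52·e^(0.02·RH+f) = 27.19 μm/a
  Sd branch = 0.102·Sd^0.62·e^(0.033·RH+0.04·T) = 40.05 μm/a
  r_corr = 27.19 + 40.05 = 67.24 μm/a
  mass loss = 67.24 μm/a × 7.85 g/cm³ = 527.8 g·m⁻²·a⁻¹
Ordering by g·m⁻²·a⁻¹: carbon steel (528) > zinc (19.6) > copper (10.1)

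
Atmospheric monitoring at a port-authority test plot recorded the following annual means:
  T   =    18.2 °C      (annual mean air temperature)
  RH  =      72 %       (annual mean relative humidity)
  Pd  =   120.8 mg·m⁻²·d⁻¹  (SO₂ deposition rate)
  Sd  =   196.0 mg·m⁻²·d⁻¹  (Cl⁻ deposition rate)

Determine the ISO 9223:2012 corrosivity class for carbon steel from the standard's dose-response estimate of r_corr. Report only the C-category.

carbon steel: f(T) = -0.054·(T−10) [T>10 °C] = -0.4428
  SO₂ term: 1.77·120.8^0.52·exp(0.02·72-0.4428) = 58.04
  Cl⁻ term: 0.102·196.0^0.62·exp(0.033·72+0.04·18.2) = 59.96
  r_corr = 58.04 + 59.96 = 118 μm/a
118 μm/a falls in (80, 200] for carbon steel → category C5

C5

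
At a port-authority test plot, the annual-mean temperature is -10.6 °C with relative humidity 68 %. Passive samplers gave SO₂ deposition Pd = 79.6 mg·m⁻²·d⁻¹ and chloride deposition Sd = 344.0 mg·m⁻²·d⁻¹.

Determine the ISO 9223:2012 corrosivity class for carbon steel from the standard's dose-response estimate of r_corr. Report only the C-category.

C3

carbon steel: T≤10 °C ⇒ hinge +0.150·(-10.6−10) = -3.0900
  SO₂ term: 1.77·79.6^0.52·exp(0.02·68-3.0900) = 3.056
  Sd branch = 0.102·Sd^0.62·e^(0.033·RH+0.04·T) = 23.53 μm/a
  r_corr = 3.056 + 23.53 = 26.59 μm/a
Category bounds: 25…50 μm/a bracket r_corr ⇒ C3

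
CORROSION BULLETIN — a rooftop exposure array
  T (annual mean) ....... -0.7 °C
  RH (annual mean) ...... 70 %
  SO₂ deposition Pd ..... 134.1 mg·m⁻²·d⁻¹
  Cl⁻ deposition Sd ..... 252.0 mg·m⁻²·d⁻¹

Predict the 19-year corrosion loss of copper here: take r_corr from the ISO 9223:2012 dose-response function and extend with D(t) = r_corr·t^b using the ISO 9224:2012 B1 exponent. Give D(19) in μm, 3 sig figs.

D(19) = 6.08 μm

copper: f(T) = +0.126·(T−10) [T≤10 °C] = -1.3482
  Pd branch = 0.0053·Pd^0.26·e^(0.059·RH+f) = 0.3059 μm/a
  Cl⁻ term: 0.01025·252.0^0.27·exp(0.036·70+0.049·-0.7) = 0.5478
  sum: 0.3059 + 0.5478 → r_corr = 0.8537 μm/a
ISO 9224: D(t) = r_corr · t^b with b = 0.667 (copper, B1)
  D(19) = 0.8537 × 19^0.667 = 0.8537 × 7.127 = 6.084 μm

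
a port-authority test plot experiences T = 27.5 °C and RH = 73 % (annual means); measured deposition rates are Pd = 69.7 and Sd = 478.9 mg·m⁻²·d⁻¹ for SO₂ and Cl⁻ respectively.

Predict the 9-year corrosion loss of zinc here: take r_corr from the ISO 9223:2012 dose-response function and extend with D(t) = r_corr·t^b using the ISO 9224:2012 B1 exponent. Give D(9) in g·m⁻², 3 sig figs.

zinc: T>10 °C ⇒ hinge -0.071·(27.5−10) = -1.2425
  sulphur-dioxide contribution → 0.6924 μm/a
  chloride contribution → 10.95 μm/a
  total first-year rate 11.65 μm/a
Long-term exponent b (ISO 9224 Table 2, B1) = 0.813
  D(9) = 11.65 × 9^0.813 = 11.65 × 5.968 = 69.5 μm
  Mass loss = 69.5 μm × 7.14 g/cm³ = 496.2 g·m⁻²

D(9) = 496 g·m⁻²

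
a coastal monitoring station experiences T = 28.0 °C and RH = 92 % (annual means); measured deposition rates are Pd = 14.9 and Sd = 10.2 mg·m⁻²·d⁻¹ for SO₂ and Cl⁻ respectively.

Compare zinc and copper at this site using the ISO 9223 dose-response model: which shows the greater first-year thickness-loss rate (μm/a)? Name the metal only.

zinc: temperature factor f = -0.071·(18.0) = -1.2780
  sulphur-dioxide contribution → 0.8123 μm/a
  chloride contribution → 1.483 μm/a
  total first-year rate 2.295 μm/a
copper: f(T) = -0.080·(T−10) [T>10 °C] = -1.4400
  sulphur-dioxide contribution → 0.5771 μm/a
  chloride contribution → 2.076 μm/a
  ⇒ r_corr(copper) = 2.653 μm/a
Ordering by μm/a: copper (2.65) > zinc (2.3)

copper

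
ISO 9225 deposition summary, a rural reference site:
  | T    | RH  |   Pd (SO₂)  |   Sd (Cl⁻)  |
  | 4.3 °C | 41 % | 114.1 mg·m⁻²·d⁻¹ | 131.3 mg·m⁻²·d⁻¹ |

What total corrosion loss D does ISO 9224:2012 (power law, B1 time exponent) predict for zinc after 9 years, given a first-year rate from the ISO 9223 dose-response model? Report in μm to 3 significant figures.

zinc: f(T) = +0.038·(T−10) [T≤10 °C] = -0.2166
  sulphur-dioxide contribution → 0.5506 μm/a
  chloride contribution → 0.5645 μm/a
  ⇒ r_corr(zinc) = 1.115 μm/a
ISO 9224: D(t) = r_corr · t^b with b = 0.813 (zinc, B1)
  D(9) = 1.115 × 9^0.813 = 1.115 × 5.968 = 6.654 μm

D(9) = 6.65 μm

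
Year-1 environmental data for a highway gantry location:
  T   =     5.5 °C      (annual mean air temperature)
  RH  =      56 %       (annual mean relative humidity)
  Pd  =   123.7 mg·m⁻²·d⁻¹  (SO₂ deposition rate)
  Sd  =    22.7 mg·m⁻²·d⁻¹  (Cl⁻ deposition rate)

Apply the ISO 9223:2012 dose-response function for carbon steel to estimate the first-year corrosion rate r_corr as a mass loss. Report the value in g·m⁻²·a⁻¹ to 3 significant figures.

r_corr = 309 g·m⁻²·a⁻¹

carbon steel: temperature factor f = +0.150·(-4.5) = -0.6750
  Pd branch = 1.77·Pd^0.52·e^(0.02·RH+f) = 33.83 μm/a
  Cl⁻ term: 0.102·22.7^0.62·exp(0.033·56+0.04·5.5) = 5.591
  r_corr = 33.83 + 5.591 = 39.42 μm/a
Convert to mass loss: 39.42 μm/a × 7.85 g/cm³ = 309.4 g·m⁻²·a⁻¹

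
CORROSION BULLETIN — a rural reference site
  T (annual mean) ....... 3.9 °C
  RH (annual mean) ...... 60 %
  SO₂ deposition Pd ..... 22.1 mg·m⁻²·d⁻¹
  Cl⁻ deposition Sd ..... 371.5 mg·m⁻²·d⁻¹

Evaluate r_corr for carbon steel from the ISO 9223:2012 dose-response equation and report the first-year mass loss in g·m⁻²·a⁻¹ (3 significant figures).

r_corr = 358 g·m⁻²·a⁻¹

carbon steel: f(T) = +0.150·(T−10) [T≤10 °C] = -0.9150
  sulphur-dioxide contribution → 11.77 μm/a
  chloride contribution → 33.86 μm/a
  ⇒ r_corr(carbon steel) = 45.63 μm/a
Convert to mass loss: 45.63 μm/a × 7.85 g/cm³ = 358.2 g·m⁻²·a⁻¹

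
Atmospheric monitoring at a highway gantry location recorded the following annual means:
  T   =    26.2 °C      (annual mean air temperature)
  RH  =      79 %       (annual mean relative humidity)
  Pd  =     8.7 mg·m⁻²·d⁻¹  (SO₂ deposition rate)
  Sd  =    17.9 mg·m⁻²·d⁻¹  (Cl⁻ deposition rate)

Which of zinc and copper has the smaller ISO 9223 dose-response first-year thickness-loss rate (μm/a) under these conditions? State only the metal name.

copper

zinc: temperature factor f = -0.071·(16.2) = -1.1502
  SO₂ term: 0.0129·8.7^0.44·exp(0.046·79-1.1502) = 0.4006
  Sd branch = 0.0175·Sd^0.57·e^(0.008·RH+0.085·T) = 1.581 μm/a
  sum: 0.4006 + 1.581 → r_corr = 1.981 μm/a
copper: temperature factor f = -0.080·(16.2) = -1.2960
  Pd branch = 0.0053·Pd^0.26·e^(0.059·RH+f) = 0.2691 μm/a
  Cl⁻ term: 0.01025·17.9^0.27·exp(0.036·79+0.049·26.2) = 1.386
  r_corr = 0.2691 + 1.386 = 1.655 μm/a
Ordering by μm/a: zinc (1.98) > copper (1.65)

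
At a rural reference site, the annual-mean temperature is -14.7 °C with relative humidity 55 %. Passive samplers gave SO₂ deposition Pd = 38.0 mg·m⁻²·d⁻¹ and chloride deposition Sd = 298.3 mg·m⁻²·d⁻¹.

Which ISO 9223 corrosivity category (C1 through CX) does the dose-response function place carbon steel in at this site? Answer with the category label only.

C2

carbon steel: f(T) = +0.150·(T−10) [T≤10 °C] = -3.7050
  sulphur-dioxide contribution → 0.8672 μm/a
  chloride contribution → 11.91 μm/a
  ⇒ r_corr(carbon steel) = 12.77 μm/a
12.8 μm/a falls in (1.3, 25] for carbon steel → category C2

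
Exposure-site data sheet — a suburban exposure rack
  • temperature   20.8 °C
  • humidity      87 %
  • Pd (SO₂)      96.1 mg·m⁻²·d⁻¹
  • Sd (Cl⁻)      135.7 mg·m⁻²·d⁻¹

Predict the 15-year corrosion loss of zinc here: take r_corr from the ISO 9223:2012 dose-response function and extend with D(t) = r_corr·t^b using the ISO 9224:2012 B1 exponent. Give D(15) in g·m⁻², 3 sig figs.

D(15) = 376 g·m⁻²

zinc: f(T) = -0.071·(T−10) [T>10 °C] = -0.7668
  sulphur-dioxide contribution → 2.444 μm/a
  chloride contribution → 3.378 μm/a
  total first-year rate 5.822 μm/a
Long-term exponent b (ISO 9224 Table 2, B1) = 0.813
  D(15) = 5.822 × 15^0.813 = 5.822 × 9.04 = 52.63 μm
  Mass loss = 52.63 μm × 7.14 g/cm³ = 375.8 g·m⁻²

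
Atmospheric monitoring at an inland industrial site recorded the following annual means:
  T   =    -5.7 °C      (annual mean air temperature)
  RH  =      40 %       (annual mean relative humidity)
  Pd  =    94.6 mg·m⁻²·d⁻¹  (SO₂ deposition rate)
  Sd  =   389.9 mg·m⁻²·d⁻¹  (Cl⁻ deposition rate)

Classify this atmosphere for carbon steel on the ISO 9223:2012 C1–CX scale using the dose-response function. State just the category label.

carbon steel: temperature factor f = +0.150·(-15.7) = -2.3550
  sulphur-dioxide contribution → 3.982 μm/a
  chloride contribution → 12.28 μm/a
  ⇒ r_corr(carbon steel) = 16.26 μm/a
ISO 9223 Table 2 (carbon steel): 1.3 < 16.3 ≤ 25 μm/a ⇒ C2

C2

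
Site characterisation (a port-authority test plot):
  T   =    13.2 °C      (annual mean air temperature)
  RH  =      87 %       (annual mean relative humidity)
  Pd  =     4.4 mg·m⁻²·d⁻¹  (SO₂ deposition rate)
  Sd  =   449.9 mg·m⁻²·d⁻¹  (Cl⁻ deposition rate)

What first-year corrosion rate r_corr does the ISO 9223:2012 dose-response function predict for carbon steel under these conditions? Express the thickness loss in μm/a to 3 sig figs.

r_corr = 153 μm/a

carbon steel: temperature factor f = -0.054·(3.2) = -0.1728
  Pd branch = 1.77·Pd^0.52·e^(0.02·RH+f) = 18.33 μm/a
  Sd branch = 0.102·Sd^0.62·e^(0.033·RH+0.04·T) = 134.8 μm/a
  sum: 18.33 + 134.8 → r_corr = 153.1 μm/a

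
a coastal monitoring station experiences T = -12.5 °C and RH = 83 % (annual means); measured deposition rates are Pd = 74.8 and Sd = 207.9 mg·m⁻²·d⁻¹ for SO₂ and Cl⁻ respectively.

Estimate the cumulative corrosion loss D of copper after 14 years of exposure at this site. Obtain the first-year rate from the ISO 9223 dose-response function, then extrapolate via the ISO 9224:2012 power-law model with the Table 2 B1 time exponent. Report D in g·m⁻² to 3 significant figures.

copper: temperature factor f = +0.126·(-22.5) = -2.8350
  SO₂ term: 0.0053·74.8^0.26·exp(0.059·83-2.8350) = 0.1279
  Cl⁻ term: 0.01025·207.9^0.27·exp(0.036·83+0.049·-12.5) = 0.4658
  sum: 0.1279 + 0.4658 → r_corr = 0.5938 μm/a
ISO 9224: D(t) = r_corr · t^b with b = 0.667 (copper, B1)
  D(14) = 0.5938 × 14^0.667 = 0.5938 × 5.814 = 3.452 μm
  Mass loss = 3.452 μm × 8.96 g/cm³ = 30.93 g·m⁻²

D(14) = 30.9 g·m⁻²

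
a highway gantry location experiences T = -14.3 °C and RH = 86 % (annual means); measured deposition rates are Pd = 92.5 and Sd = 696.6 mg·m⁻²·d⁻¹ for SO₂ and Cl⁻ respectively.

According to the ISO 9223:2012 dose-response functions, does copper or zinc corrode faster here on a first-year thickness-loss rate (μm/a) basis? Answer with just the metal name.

copper: temperature factor f = +0.126·(-24.3) = -3.0618
  Pd branch = 0.0053·Pd^0.26·e^(0.059·RH+f) = 0.1286 μm/a
  Sd branch = 0.01025·Sd^0.27·e^(0.036·RH+0.049·T) = 0.6586 μm/a
  sum: 0.1286 + 0.6586 → r_corr = 0.7872 μm/a
zinc: f(T) = +0.038·(T−10) [T≤10 °C] = -0.9234
  Pd branch = 0.0129·Pd^0.44·e^(0.046·RH+f) = 1.962 μm/a
  Cl⁻ term: 0.0175·696.6^0.57·exp(0.008·86+0.085·-14.3) = 0.431
  r_corr = 1.962 + 0.431 = 2.393 μm/a
Ordering by μm/a: zinc (2.39) > copper (0.787)

zinc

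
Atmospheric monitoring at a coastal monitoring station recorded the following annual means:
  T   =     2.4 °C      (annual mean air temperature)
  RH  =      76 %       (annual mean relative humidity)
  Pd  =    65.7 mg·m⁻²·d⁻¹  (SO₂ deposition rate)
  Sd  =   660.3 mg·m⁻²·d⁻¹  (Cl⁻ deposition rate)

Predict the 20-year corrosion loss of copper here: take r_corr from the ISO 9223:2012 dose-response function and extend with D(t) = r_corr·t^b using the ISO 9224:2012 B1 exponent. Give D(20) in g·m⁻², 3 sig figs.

D(20) = 103 g·m⁻²

copper: temperature factor f = +0.126·(-7.6) = -0.9576
  SO₂ term: 0.0053·65.7^0.26·exp(0.059·76-0.9576) = 0.535
  Cl⁻ term: 0.01025·660.3^0.27·exp(0.036·76+0.049·2.4) = 1.026
  r_corr = 0.535 + 1.026 = 1.561 μm/a
Long-term exponent b (ISO 9224 Table 2, B1) = 0.667
  D(20) = 1.561 × 20^0.667 = 1.561 × 7.375 = 11.52 μm
  Mass loss = 11.52 μm × 8.96 g/cm³ = 103.2 g·m⁻²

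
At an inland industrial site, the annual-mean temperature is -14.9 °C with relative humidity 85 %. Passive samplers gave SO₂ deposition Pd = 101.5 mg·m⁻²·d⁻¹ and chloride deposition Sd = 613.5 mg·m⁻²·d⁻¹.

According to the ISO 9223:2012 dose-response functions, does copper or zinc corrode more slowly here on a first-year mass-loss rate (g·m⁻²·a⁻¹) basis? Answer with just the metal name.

copper: temperature factor f = +0.126·(-24.9) = -3.1374
  sulphur-dioxide contribution → 0.1152 μm/a
  chloride contribution → 0.5961 μm/a
  ⇒ r_corr(copper) = 0.7113 μm/a
  mass loss = 0.7113 μm/a × 8.96 g/cm³ = 6.373 g·m⁻²·a⁻¹
zinc: temperature factor f = +0.038·(-24.9) = -0.9462
  sulphur-dioxide contribution → 1.908 μm/a
  chloride contribution → 0.3779 μm/a
  total first-year rate 2.286 μm/a
  mass loss = 2.286 μm/a × 7.14 g/cm³ = 16.32 g·m⁻²·a⁻¹
Ordering by g·m⁻²·a⁻¹: zinc (16.3) > copper (6.37)

copper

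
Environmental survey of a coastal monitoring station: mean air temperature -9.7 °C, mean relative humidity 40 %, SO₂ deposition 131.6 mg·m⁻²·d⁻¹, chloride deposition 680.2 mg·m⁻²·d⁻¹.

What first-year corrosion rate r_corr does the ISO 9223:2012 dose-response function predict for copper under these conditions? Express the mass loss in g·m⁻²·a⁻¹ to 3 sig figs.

r_corr = 1.55 g·m⁻²·a⁻¹

copper: f(T) = +0.126·(T−10) [T≤10 °C] = -2.4822
  Pd branch = 0.0053·Pd^0.26·e^(0.059·RH+f) = 0.01668 μm/a
  Sd branch = 0.01025·Sd^0.27·e^(0.036·RH+0.049·T) = 0.1565 μm/a
  sum: 0.01668 + 0.1565 → r_corr = 0.1732 μm/a
Convert to mass loss: 0.1732 μm/a × 8.96 g/cm³ = 1.552 g·m⁻²·a⁻¹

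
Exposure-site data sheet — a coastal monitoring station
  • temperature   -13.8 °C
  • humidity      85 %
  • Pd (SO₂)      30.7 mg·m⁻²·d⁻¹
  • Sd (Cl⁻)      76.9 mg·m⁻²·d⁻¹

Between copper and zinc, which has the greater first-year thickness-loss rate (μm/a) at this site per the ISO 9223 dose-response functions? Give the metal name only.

copper: T≤10 °C ⇒ hinge +0.126·(-13.8−10) = -2.9988
  sulphur-dioxide contribution → 0.09695 μm/a
  chloride contribution → 0.3591 μm/a
  total first-year rate 0.456 μm/a
zinc: f(T) = +0.038·(T−10) [T≤10 °C] = -0.9044
  sulphur-dioxide contribution → 1.176 μm/a
  chloride contribution → 0.127 μm/a
  ⇒ r_corr(zinc) = 1.303 μm/a
Ordering by μm/a: zinc (1.3) > copper (0.456)

zinc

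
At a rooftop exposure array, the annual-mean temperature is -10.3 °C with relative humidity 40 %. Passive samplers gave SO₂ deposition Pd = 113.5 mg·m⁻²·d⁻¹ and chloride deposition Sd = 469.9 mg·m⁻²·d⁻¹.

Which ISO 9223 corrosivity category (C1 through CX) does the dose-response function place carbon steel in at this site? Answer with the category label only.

C2

carbon steel: temperature factor f = +0.150·(-20.3) = -3.0450
  SO₂ term: 1.77·113.5^0.52·exp(0.02·40-3.0450) = 2.196
  Cl⁻ term: 0.102·469.9^0.62·exp(0.033·40+0.04·-10.3) = 11.47
  sum: 2.196 + 11.47 → r_corr = 13.67 μm/a
Category bounds: 1.3…25 μm/a bracket r_corr ⇒ C2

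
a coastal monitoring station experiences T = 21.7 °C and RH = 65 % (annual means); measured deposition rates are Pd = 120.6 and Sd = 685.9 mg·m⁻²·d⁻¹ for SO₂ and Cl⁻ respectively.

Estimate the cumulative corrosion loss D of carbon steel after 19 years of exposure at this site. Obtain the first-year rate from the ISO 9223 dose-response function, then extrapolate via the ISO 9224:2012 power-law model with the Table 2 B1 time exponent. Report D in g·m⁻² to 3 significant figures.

carbon steel: temperature factor f = -0.054·(11.7) = -0.6318
  Pd branch = 1.77·Pd^0.52·e^(0.02·RH+f) = 41.73 μm/a
  Cl⁻ term: 0.102·685.9^0.62·exp(0.033·65+0.04·21.7) = 119
  r_corr = 41.73 + 119 = 160.7 μm/a
ISO 9224: D(t) = r_corr · t^b with b = 0.523 (carbon steel, B1)
  D(19) = 160.7 × 19^0.523 = 160.7 × 4.664 = 749.8 μm
  Mass loss = 749.8 μm × 7.85 g/cm³ = 5886 g·m⁻²

D(19) = 5.89e+03 g·m⁻²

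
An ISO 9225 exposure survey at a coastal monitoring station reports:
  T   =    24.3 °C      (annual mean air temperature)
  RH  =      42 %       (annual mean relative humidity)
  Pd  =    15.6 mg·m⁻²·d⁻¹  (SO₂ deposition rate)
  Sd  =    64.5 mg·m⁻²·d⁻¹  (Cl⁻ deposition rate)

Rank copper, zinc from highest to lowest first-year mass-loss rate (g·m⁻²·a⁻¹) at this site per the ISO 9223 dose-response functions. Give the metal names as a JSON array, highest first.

["zinc", "copper"]

copper: T>10 °C ⇒ hinge -0.080·(24.3−10) = -1.1440
  Pd branch = 0.0053·Pd^0.26·e^(0.059·RH+f) = 0.0411 μm/a
  Sd branch = 0.01025·Sd^0.27·e^(0.036·RH+0.049·T) = 0.4711 μm/a
  r_corr = 0.0411 + 0.4711 = 0.5122 μm/a
  mass loss = 0.5122 μm/a × 8.96 g/cm³ = 4.589 g·m⁻²·a⁻¹
zinc: T>10 °C ⇒ hinge -0.071·(24.3−10) = -1.0153
  SO₂ term: 0.0129·15.6^0.44·exp(0.046·42-1.0153) = 0.1081
  Sd branch = 0.0175·Sd^0.57·e^(0.008·RH+0.085·T) = 2.077 μm/a
  r_corr = 0.1081 + 2.077 = 2.185 μm/a
  mass loss = 2.185 μm/a × 7.14 g/cm³ = 15.6 g·m⁻²·a⁻¹
Ordering by g·m⁻²·a⁻¹: zinc (15.6) > copper (4.59)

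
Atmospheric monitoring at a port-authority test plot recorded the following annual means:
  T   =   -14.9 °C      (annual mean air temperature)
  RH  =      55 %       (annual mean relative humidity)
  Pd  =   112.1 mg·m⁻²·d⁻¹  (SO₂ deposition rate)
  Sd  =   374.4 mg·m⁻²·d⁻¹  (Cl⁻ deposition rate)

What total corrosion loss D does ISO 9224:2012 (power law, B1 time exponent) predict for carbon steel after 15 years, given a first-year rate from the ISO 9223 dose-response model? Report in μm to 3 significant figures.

carbon steel: T≤10 °C ⇒ hinge +0.150·(-14.9−10) = -3.7350
  SO₂ term: 1.77·112.1^0.52·exp(0.02·55-3.7350) = 1.477
  Sd branch = 0.102·Sd^0.62·e^(0.033·RH+0.04·T) = 13.6 μm/a
  sum: 1.477 + 13.6 → r_corr = 15.08 μm/a
Long-term exponent b (ISO 9224 Table 2, B1) = 0.523
  D(15) = 15.08 × 15^0.523 = 15.08 × 4.122 = 62.14 μm

D(15) = 62.1 μm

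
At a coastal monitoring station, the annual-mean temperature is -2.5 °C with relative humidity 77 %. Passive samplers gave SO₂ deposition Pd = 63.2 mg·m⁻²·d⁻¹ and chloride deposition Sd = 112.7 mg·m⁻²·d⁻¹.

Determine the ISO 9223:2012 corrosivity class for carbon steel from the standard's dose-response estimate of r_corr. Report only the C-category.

carbon steel: f(T) = +0.150·(T−10) [T≤10 °C] = -1.8750
  SO₂ term: 1.77·63.2^0.52·exp(0.02·77-1.8750) = 10.94
  Sd branch = 0.102·Sd^0.62·e^(0.033·RH+0.04·T) = 21.92 μm/a
  r_corr = 10.94 + 21.92 = 32.86 μm/a
32.9 μm/a falls in (25, 50] for carbon steel → category C3

C3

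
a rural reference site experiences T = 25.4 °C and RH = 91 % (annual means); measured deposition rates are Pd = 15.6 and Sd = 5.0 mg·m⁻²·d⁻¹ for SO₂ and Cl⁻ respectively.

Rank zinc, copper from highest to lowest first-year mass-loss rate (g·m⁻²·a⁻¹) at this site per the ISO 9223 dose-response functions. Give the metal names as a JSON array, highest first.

["copper", "zinc"]

zinc: temperature factor f = -0.071·(15.4) = -1.0934
  SO₂ term: 0.0129·15.6^0.44·exp(0.046·91-1.0934) = 0.9521
  Cl⁻ term: 0.0175·5.0^0.57·exp(0.008·91+0.085·25.4) = 0.7857
  r_corr = 0.9521 + 0.7857 = 1.738 μm/a
  mass loss = 1.738 μm/a × 7.14 g/cm³ = 12.41 g·m⁻²·a⁻¹
copper: f(T) = -0.080·(T−10) [T>10 °C] = -1.2320
  SO₂ term: 0.0053·15.6^0.26·exp(0.059·91-1.2320) = 0.6779
  Sd branch = 0.01025·Sd^0.27·e^(0.036·RH+0.049·T) = 1.455 μm/a
  r_corr = 0.6779 + 1.455 = 2.132 μm/a
  mass loss = 2.132 μm/a × 8.96 g/cm³ = 19.11 g·m⁻²·a⁻¹
Ordering by g·m⁻²·a⁻¹: copper (19.1) > zinc (12.4)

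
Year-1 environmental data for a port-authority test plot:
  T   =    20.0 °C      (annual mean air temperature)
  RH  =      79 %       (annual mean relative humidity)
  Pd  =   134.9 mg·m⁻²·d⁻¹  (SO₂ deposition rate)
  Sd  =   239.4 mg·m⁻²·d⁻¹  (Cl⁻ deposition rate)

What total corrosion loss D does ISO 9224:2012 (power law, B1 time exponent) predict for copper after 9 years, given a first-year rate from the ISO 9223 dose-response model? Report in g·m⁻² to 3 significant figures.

copper: T>10 °C ⇒ hinge -0.080·(20.0−10) = -0.8000
  Pd branch = 0.0053·Pd^0.26·e^(0.059·RH+f) = 0.9013 μm/a
  Cl⁻ term: 0.01025·239.4^0.27·exp(0.036·79+0.049·20.0) = 2.06
  sum: 0.9013 + 2.06 → r_corr = 2.961 μm/a
Power-law: D(9) = r_corr · 9^0.667
  D(9) = 2.961 × 9^0.667 = 2.961 × 4.33 = 12.82 μm
  Mass loss = 12.82 μm × 8.96 g/cm³ = 114.9 g·m⁻²

D(9) = 115 g·m⁻²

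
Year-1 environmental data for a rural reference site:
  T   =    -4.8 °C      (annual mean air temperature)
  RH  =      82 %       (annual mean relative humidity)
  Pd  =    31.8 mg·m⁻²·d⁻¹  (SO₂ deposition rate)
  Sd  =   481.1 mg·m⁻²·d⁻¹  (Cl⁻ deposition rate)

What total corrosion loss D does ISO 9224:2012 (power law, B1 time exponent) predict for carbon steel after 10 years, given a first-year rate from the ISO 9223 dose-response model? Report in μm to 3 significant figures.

D(10) = 213 μm

carbon steel: f(T) = +0.150·(T−10) [T≤10 °C] = -2.2200
  sulphur-dioxide contribution → 5.989 μm/a
  chloride contribution → 58 μm/a
  ⇒ r_corr(carbon steel) = 63.99 μm/a
Power-law: D(10) = r_corr · 10^0.523
  D(10) = 63.99 × 10^0.523 = 63.99 × 3.334 = 213.3 μm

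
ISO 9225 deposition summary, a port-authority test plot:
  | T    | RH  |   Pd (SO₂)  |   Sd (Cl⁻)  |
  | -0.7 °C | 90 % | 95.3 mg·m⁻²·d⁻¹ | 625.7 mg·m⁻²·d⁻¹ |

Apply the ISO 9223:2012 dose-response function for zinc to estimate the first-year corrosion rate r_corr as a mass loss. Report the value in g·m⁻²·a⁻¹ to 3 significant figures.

zinc: f(T) = +0.038·(T−10) [T≤10 °C] = -0.4066
  sulphur-dioxide contribution → 4.007 μm/a
  chloride contribution → 1.33 μm/a
  ⇒ r_corr(zinc) = 5.337 μm/a
Convert to mass loss: 5.337 μm/a × 7.14 g/cm³ = 38.1 g·m⁻²·a⁻¹

r_corr = 38.1 g·m⁻²·a⁻¹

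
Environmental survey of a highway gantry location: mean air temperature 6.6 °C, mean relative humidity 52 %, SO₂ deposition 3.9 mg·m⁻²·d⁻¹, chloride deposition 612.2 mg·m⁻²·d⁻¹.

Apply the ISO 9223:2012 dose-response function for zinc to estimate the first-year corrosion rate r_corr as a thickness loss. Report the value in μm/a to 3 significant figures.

zinc: f(T) = +0.038·(T−10) [T≤10 °C] = -0.1292
  SO₂ term: 0.0129·3.9^0.44·exp(0.046·52-0.1292) = 0.2256
  Sd branch = 0.0175·Sd^0.57·e^(0.008·RH+0.085·T) = 1.802 μm/a
  sum: 0.2256 + 1.802 → r_corr = 2.028 μm/a

r_corr = 2.03 μm/a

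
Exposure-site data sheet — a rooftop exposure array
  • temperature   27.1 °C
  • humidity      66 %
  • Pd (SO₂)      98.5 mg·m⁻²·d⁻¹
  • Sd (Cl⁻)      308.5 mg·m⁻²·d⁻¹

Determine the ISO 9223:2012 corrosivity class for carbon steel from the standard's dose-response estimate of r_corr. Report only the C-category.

carbon steel: temperature factor f = -0.054·(17.1) = -0.9234
  Pd branch = 1.77·Pd^0.52·e^(0.02·RH+f) = 28.63 μm/a
  Cl⁻ term: 0.102·308.5^0.62·exp(0.033·66+0.04·27.1) = 93.03
  sum: 28.63 + 93.03 → r_corr = 121.7 μm/a
Category bounds: 80…200 μm/a bracket r_corr ⇒ C5

C5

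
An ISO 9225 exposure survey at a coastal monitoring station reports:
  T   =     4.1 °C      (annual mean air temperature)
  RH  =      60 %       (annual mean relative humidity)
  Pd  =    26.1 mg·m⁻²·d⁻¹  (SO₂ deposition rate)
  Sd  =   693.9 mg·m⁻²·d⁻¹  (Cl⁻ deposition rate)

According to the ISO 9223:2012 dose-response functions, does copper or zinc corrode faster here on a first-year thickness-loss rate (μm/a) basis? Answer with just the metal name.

copper: temperature factor f = +0.126·(-5.9) = -0.7434
  SO₂ term: 0.0053·26.1^0.26·exp(0.059·60-0.7434) = 0.2028
  Sd branch = 0.01025·Sd^0.27·e^(0.036·RH+0.049·T) = 0.6356 μm/a
  r_corr = 0.2028 + 0.6356 = 0.8385 μm/a
zinc: f(T) = +0.038·(T−10) [T≤10 °C] = -0.2242
  Pd branch = 0.0129·Pd^0.44·e^(0.046·RH+f) = 0.6842 μm/a
  Cl⁻ term: 0.0175·693.9^0.57·exp(0.008·60+0.085·4.1) = 1.669
  sum: 0.6842 + 1.669 → r_corr = 2.353 μm/a
Ordering by μm/a: zinc (2.35) > copper (0.838)

zinc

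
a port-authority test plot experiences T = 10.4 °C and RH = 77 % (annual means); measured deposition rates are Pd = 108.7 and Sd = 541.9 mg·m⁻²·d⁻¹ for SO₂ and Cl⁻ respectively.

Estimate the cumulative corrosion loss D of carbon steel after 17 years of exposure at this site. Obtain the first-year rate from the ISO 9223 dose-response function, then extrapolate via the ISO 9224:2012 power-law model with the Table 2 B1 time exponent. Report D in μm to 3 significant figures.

carbon steel: f(T) = -0.054·(T−10) [T>10 °C] = -0.0216
  SO₂ term: 1.77·108.7^0.52·exp(0.02·77-0.0216) = 92.52
  Sd branch = 0.102·Sd^0.62·e^(0.033·RH+0.04·T) = 97.24 μm/a
  sum: 92.52 + 97.24 → r_corr = 189.8 μm/a
Power-law: D(17) = r_corr · 17^0.523
  D(17) = 189.8 × 17^0.523 = 189.8 × 4.401 = 835.1 μm

D(17) = 835 μm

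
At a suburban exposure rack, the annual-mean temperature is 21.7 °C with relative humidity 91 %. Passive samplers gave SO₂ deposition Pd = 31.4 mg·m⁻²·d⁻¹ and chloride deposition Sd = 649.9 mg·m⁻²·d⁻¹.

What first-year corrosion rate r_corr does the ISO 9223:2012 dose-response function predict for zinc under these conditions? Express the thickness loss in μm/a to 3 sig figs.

r_corr = 10.9 μm/a

zinc: f(T) = -0.071·(T−10) [T>10 °C] = -0.8307
  SO₂ term: 0.0129·31.4^0.44·exp(0.046·91-0.8307) = 1.684
  Sd branch = 0.0175·Sd^0.57·e^(0.008·RH+0.085·T) = 9.196 μm/a
  sum: 1.684 + 9.196 → r_corr = 10.88 μm/a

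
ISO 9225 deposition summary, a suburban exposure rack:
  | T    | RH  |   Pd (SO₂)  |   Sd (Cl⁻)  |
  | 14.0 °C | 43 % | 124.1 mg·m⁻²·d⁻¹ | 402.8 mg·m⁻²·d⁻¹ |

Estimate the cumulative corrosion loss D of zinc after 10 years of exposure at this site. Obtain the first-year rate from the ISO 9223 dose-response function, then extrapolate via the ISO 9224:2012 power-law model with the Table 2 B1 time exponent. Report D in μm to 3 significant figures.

D(10) = 19.9 μm

zinc: f(T) = -0.071·(T−10) [T>10 °C] = -0.2840
  sulphur-dioxide contribution → 0.5855 μm/a
  chloride contribution → 2.478 μm/a
  ⇒ r_corr(zinc) = 3.064 μm/a
ISO 9224: D(t) = r_corr · t^b with b = 0.813 (zinc, B1)
  D(10) = 3.064 × 10^0.813 = 3.064 × 6.501 = 19.92 μm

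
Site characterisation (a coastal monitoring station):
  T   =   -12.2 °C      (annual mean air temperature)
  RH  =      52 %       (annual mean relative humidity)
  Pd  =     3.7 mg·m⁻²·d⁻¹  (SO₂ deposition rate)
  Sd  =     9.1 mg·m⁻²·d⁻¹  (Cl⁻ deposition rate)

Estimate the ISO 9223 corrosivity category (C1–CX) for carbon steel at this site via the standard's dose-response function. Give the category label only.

carbon steel: T≤10 °C ⇒ hinge +0.150·(-12.2−10) = -3.3300
  Pd branch = 1.77·Pd^0.52·e^(0.02·RH+f) = 0.3539 μm/a
  Sd branch = 0.102·Sd^0.62·e^(0.033·RH+0.04·T) = 1.369 μm/a
  sum: 0.3539 + 1.369 → r_corr = 1.723 μm/a
1.72 μm/a falls in (1.3, 25] for carbon steel → category C2

C2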